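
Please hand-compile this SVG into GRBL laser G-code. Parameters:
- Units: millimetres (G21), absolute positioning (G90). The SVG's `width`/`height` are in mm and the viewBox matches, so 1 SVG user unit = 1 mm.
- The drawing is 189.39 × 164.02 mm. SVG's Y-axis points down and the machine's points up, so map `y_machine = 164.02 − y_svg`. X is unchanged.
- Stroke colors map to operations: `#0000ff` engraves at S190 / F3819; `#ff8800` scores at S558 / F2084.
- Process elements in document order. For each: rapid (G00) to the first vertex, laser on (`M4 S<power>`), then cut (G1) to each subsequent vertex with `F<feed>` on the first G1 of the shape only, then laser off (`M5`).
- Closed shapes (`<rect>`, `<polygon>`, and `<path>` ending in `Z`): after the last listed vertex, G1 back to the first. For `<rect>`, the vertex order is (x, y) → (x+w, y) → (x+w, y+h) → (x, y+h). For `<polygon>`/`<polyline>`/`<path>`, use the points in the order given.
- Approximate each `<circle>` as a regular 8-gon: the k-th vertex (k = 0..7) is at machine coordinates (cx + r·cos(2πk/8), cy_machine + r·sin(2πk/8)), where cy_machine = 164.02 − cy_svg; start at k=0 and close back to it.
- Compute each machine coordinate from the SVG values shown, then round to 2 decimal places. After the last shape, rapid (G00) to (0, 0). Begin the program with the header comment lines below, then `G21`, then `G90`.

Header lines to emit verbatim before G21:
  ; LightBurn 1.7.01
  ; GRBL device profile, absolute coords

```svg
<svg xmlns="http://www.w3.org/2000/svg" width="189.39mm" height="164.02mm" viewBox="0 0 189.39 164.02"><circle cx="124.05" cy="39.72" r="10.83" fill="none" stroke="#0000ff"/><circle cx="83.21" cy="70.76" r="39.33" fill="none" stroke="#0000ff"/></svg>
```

; LightBurn 1.7.01
; GRBL device profile, absolute coords
G21
G90
G00 X134.88 Y124.30
M4 S190
G1 X131.71 Y131.96 F3819
G1 X124.05 Y135.13
G1 X116.39 Y131.96
G1 X113.22 Y124.30
G1 X116.39 Y116.64
G1 X124.05 Y113.47
G1 X131.71 Y116.64
G1 X134.88 Y124.30
M5
G00 X122.54 Y93.26
M4 S190
G1 X111.02 Y121.07 F3819
G1 X83.21 Y132.59
G1 X55.40 Y121.07
G1 X43.88 Y93.26
G1 X55.40 Y65.45
G1 X83.21 Y53.93
G1 X111.02 Y65.45
G1 X122.54 Y93.26
M5
G00 X0.00 Y0.00

viewBox `0 0 189.39 164.02` with mm width/height → 1 unit = 1 mm. Flip: y_m = 164.02 − y_svg.

**Shape 1** — `<circle>` circle, stroke `#0000ff` → engrave (S190, F3819). Machine vertices: (134.88,124.30) → (131.71,131.96) → (124.05,135.13) → (116.39,131.96) → (113.22,124.30) → (116.39,116.64) → (124.05,113.47) → (131.71,116.64) → (134.88,124.30). Closed: final G1 returns to the first vertex.

**Shape 2** — `<circle>` circle, stroke `#0000ff` → engrave (S190, F3819). Machine vertices: (122.54,93.26) → (111.02,121.07) → (83.21,132.59) → (55.40,121.07) → (43.88,93.26) → (55.40,65.45) → (83.21,53.93) → (111.02,65.45) → (122.54,93.26). Closed: final G1 returns to the first vertex.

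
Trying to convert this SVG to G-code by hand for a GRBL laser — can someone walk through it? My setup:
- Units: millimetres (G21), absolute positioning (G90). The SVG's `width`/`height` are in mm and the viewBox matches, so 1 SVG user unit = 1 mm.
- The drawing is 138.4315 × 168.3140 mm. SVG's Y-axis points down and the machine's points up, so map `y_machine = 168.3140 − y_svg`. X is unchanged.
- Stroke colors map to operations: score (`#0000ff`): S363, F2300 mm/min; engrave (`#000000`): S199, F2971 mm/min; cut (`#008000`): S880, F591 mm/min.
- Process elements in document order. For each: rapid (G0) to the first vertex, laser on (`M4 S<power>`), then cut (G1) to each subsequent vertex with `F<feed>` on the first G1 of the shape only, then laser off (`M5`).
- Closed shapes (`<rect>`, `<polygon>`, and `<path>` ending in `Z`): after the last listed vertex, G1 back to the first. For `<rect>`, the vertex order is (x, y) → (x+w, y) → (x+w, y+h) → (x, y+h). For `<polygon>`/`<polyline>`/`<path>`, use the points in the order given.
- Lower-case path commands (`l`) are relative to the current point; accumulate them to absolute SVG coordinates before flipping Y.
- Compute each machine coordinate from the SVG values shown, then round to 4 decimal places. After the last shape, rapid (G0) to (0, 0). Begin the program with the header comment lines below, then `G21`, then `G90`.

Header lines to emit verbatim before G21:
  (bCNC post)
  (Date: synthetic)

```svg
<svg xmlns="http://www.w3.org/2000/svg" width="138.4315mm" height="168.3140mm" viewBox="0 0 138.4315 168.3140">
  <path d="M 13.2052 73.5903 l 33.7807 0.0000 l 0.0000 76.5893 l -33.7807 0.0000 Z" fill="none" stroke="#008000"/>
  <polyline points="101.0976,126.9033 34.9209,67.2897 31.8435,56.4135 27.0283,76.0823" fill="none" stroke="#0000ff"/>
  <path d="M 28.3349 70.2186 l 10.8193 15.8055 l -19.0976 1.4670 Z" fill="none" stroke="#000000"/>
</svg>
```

(bCNC post)
(Date: synthetic)
G21
G90
G0 X13.2052 Y94.7237
M4 S880
G1 X46.9859 Y94.7237 F591
G1 X46.9859 Y18.1344
G1 X13.2052 Y18.1344
G1 X13.2052 Y94.7237
M5
G0 X101.0976 Y41.4107
M4 S363
G1 X34.9209 Y101.0243 F2300
G1 X31.8435 Y111.9005
G1 X27.0283 Y92.2317
M5
G0 X28.3349 Y98.0954
M4 S199
G1 X39.1542 Y82.2899 F2971
G1 X20.0566 Y80.8229
G1 X28.3349 Y98.0954
M5
G0 X0.0000 Y0.0000

Since the viewBox matches the mm dimensions, user units are millimetres directly. The only transform is the Y-flip y_m = 168.3140 − y_svg.

Shape 1 is a rectangle drawn with `<path>`. Its stroke #008000 means cut at S880, F591. After flipping Y the toolpath is (13.2052,94.7237) → (46.9859,94.7237) → (46.9859,18.1344) → (13.2052,18.1344) → (13.2052,94.7237), returning to the start.

Shape 2 is a open polyline drawn with `<polyline>`. Its stroke #0000ff means score at S363, F2300. After flipping Y the toolpath is (101.0976,41.4107) → (34.9209,101.0243) → (31.8435,111.9005) → (27.0283,92.2317).

Shape 3 is a regular polygon drawn with `<path>`. Its stroke #000000 means engrave at S199, F2971. After flipping Y the toolpath is (28.3349,98.0954) → (39.1542,82.2899) → (20.0566,80.8229) → (28.3349,98.0954), returning to the start.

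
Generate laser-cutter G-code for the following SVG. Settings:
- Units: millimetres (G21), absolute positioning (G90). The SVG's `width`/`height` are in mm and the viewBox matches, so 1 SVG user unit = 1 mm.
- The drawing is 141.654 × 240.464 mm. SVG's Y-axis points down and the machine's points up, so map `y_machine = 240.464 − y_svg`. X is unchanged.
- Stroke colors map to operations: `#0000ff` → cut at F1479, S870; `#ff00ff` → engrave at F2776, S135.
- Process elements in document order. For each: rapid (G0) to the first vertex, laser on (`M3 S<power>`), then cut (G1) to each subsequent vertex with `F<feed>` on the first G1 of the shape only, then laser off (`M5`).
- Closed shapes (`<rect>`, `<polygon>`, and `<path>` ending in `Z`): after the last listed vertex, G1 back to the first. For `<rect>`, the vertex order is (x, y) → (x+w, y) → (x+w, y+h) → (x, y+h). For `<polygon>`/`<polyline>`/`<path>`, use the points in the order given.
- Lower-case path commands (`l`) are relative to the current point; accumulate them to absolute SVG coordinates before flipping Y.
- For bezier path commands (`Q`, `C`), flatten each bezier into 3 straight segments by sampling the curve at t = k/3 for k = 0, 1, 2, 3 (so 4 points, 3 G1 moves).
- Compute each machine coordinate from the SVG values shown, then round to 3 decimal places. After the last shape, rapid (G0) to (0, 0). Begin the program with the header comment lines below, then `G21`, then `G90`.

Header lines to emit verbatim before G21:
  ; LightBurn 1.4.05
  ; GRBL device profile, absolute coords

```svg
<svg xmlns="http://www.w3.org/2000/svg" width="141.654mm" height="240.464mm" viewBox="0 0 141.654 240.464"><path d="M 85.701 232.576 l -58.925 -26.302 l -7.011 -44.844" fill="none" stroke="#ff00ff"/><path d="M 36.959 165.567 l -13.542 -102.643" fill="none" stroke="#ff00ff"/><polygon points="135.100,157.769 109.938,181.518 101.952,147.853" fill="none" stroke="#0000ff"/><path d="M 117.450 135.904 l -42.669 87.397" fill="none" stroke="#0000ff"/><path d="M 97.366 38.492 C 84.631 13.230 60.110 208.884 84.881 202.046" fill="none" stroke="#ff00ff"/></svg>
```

1 u = 1 mm; y_m = 240.464 − y.

[1] `<path>` open polyline, #ff00ff→engrave S135 F2776: (85.701,7.888) → (26.776,34.190) → (19.765,79.034)

[2] `<path>` line segment, #ff00ff→engrave S135 F2776: (36.959,74.897) → (23.417,177.540)

[3] `<polygon>` regular polygon, #0000ff→cut S870 F1479: (135.100,82.695) → (109.938,58.946) → (101.952,92.611) → (135.100,82.695) (closed)

[4] `<path>` line segment, #0000ff→cut S870 F1479: (117.450,104.560) → (74.781,17.163)

[5] `<path>` cubic bezier, #ff00ff→engrave S135 F2776: (97.366,201.972) → (82.964,169.277) → (74.279,83.396) → (84.881,38.418)

; LightBurn 1.4.05
; GRBL device profile, absolute coords
G21
G90
G0 X85.701 Y7.888
M3 S135
G1 X26.776 Y34.190 F2776
G1 X19.765 Y79.034
M5
G0 X36.959 Y74.897
M3 S135
G1 X23.417 Y177.540 F2776
M5
G0 X135.100 Y82.695
M3 S870
G1 X109.938 Y58.946 F1479
G1 X101.952 Y92.611
G1 X135.100 Y82.695
M5
G0 X117.450 Y104.560
M3 S870
G1 X74.781 Y17.163 F1479
M5
G0 X97.366 Y201.972
M3 S135
G1 X82.964 Y169.277 F2776
G1 X74.279 Y83.396
G1 X84.881 Y38.418
M5
G0 X0.000 Y0.000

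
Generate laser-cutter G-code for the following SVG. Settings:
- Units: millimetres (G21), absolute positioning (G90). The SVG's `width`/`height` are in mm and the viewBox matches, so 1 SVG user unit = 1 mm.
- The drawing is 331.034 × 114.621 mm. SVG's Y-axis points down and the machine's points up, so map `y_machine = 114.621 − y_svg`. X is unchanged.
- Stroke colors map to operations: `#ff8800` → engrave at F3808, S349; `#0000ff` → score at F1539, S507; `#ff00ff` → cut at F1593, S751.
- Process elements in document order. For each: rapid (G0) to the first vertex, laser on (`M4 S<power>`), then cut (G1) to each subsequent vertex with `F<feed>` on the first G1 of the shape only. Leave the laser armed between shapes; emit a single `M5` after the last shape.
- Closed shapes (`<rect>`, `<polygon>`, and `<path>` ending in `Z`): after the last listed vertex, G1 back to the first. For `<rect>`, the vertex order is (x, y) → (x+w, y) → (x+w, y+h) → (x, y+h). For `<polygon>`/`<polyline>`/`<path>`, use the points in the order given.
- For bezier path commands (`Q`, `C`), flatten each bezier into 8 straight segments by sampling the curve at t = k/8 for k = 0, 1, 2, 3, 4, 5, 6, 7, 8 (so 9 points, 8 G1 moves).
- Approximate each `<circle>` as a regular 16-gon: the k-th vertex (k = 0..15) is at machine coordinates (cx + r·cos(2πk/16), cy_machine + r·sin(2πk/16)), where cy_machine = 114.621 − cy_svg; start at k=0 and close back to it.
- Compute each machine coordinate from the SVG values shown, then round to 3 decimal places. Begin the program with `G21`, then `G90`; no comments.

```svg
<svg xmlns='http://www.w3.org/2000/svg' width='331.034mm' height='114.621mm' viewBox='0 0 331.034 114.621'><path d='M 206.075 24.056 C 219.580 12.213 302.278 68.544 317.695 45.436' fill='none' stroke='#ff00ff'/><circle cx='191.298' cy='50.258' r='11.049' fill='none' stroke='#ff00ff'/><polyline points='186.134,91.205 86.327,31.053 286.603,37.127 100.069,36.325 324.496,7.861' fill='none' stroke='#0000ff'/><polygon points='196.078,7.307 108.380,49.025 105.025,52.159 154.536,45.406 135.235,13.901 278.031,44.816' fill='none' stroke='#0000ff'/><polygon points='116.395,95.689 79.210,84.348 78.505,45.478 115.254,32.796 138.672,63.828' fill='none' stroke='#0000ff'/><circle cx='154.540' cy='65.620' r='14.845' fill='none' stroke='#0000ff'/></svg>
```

1 u = 1 mm; y_m = 114.621 − y.

[1] `<path>` cubic bezier, #ff00ff→cut S751 F1593: (206.075,90.565) → (214.116,92.099) → (227.045,88.971) → (243.262,82.912) → (261.168,75.651) → (279.164,68.918) → (295.649,64.442) → (309.026,63.955) → (317.695,69.185)

[2] `<circle>` circle, #ff00ff→cut S751 F1593: (202.347,64.363) → (201.506,68.591) → (199.111,72.176) → (195.526,74.571) → (191.298,75.412) → (187.070,74.571) → (183.485,72.176) → (181.090,68.591) → (180.249,64.363) → (181.090,60.135) → (183.485,56.550) → (187.070,54.155) → (191.298,53.314) → (195.526,54.155) → (199.111,56.550) → (201.506,60.135) → (202.347,64.363) (closed)

[3] `<polyline>` open polyline, #0000ff→score S507 F1539: (186.134,23.416) → (86.327,83.568) → (286.603,77.494) → (100.069,78.296) → (324.496,106.760)

[4] `<polygon>` closed polygon, #0000ff→score S507 F1539: (196.078,107.314) → (108.380,65.596) → (105.025,62.462) → (154.536,69.215) → (135.235,100.720) → (278.031,69.805) → (196.078,107.314) (closed)

[5] `<polygon>` regular polygon, #0000ff→score S507 F1539: (116.395,18.932) → (79.210,30.273) → (78.505,69.143) → (115.254,81.825) → (138.672,50.793) → (116.395,18.932) (closed)

[6] `<circle>` circle, #0000ff→score S507 F1539: (169.385,49.001) → (168.255,54.682) → (165.037,59.498) → (160.221,62.716) → (154.540,63.846) → (148.859,62.716) → (144.043,59.498) → (140.825,54.682) → (139.695,49.001) → (140.825,43.320) → (144.043,38.504) → (148.859,35.286) → (154.540,34.156) → (160.221,35.286) → (165.037,38.504) → (168.255,43.320) → (169.385,49.001) (closed)

G21
G90
G0 X206.075 Y90.565
M4 S751
G1 X214.116 Y92.099 F1593
G1 X227.045 Y88.971
G1 X243.262 Y82.912
G1 X261.168 Y75.651
G1 X279.164 Y68.918
G1 X295.649 Y64.442
G1 X309.026 Y63.955
G1 X317.695 Y69.185
G0 X202.347 Y64.363
M4 S751
G1 X201.506 Y68.591 F1593
G1 X199.111 Y72.176
G1 X195.526 Y74.571
G1 X191.298 Y75.412
G1 X187.070 Y74.571
G1 X183.485 Y72.176
G1 X181.090 Y68.591
G1 X180.249 Y64.363
G1 X181.090 Y60.135
G1 X183.485 Y56.550
G1 X187.070 Y54.155
G1 X191.298 Y53.314
G1 X195.526 Y54.155
G1 X199.111 Y56.550
G1 X201.506 Y60.135
G1 X202.347 Y64.363
G0 X186.134 Y23.416
M4 S507
G1 X86.327 Y83.568 F1539
G1 X286.603 Y77.494
G1 X100.069 Y78.296
G1 X324.496 Y106.760
G0 X196.078 Y107.314
M4 S507
G1 X108.380 Y65.596 F1539
G1 X105.025 Y62.462
G1 X154.536 Y69.215
G1 X135.235 Y100.720
G1 X278.031 Y69.805
G1 X196.078 Y107.314
G0 X116.395 Y18.932
M4 S507
G1 X79.210 Y30.273 F1539
G1 X78.505 Y69.143
G1 X115.254 Y81.825
G1 X138.672 Y50.793
G1 X116.395 Y18.932
G0 X169.385 Y49.001
M4 S507
G1 X168.255 Y54.682 F1539
G1 X165.037 Y59.498
G1 X160.221 Y62.716
G1 X154.540 Y63.846
G1 X148.859 Y62.716
G1 X144.043 Y59.498
G1 X140.825 Y54.682
G1 X139.695 Y49.001
G1 X140.825 Y43.320
G1 X144.043 Y38.504
G1 X148.859 Y35.286
G1 X154.540 Y34.156
G1 X160.221 Y35.286
G1 X165.037 Y38.504
G1 X168.255 Y43.320
G1 X169.385 Y49.001
M5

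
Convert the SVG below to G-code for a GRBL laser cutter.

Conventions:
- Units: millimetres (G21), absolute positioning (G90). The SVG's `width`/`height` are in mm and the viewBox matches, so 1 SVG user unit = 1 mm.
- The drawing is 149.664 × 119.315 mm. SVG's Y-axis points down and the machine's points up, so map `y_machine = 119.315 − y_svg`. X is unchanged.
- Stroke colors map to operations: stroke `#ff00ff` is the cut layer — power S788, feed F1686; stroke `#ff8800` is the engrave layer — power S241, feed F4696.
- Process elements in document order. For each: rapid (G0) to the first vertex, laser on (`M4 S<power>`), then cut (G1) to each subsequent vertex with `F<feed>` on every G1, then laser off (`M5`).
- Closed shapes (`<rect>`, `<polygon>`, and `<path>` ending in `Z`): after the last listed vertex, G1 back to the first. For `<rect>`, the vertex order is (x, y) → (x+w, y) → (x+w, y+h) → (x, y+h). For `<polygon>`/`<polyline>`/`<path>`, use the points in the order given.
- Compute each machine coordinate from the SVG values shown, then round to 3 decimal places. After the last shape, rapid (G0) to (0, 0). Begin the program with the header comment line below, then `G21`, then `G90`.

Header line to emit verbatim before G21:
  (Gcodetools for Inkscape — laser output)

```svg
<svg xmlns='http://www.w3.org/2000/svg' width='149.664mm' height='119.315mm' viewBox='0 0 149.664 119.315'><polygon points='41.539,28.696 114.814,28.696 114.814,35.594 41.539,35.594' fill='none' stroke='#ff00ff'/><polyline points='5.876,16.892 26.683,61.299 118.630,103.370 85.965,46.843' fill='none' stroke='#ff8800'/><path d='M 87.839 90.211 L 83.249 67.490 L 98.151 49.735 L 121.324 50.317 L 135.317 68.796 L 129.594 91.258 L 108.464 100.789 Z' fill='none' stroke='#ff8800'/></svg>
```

viewBox `0 0 149.664 119.315` with mm width/height → 1 unit = 1 mm. Flip: y_m = 119.315 − y_svg.

**Shape 1** — `<polygon>` rectangle, stroke `#ff00ff` → cut (S788, F1686). Machine vertices: (41.539,90.619) → (114.814,90.619) → (114.814,83.721) → (41.539,83.721) → (41.539,90.619). Closed: final G1 returns to the first vertex.

**Shape 2** — `<polyline>` open polyline, stroke `#ff8800` → engrave (S241, F4696). Machine vertices: (5.876,102.423) → (26.683,58.016) → (118.630,15.945) → (85.965,72.472). Open path.

**Shape 3** — `<path>` regular polygon, stroke `#ff8800` → engrave (S241, F4696). Machine vertices: (87.839,29.104) → (83.249,51.825) → (98.151,69.580) → (121.324,68.998) → (135.317,50.519) → (129.594,28.057) → (108.464,18.526) → (87.839,29.104). Closed: final G1 returns to the first vertex.

(Gcodetools for Inkscape — laser output)
G21
G90
G0 X41.539 Y90.619
M4 S788
G1 X114.814 Y90.619 F1686
G1 X114.814 Y83.721 F1686
G1 X41.539 Y83.721 F1686
G1 X41.539 Y90.619 F1686
M5
G0 X5.876 Y102.423
M4 S241
G1 X26.683 Y58.016 F4696
G1 X118.630 Y15.945 F4696
G1 X85.965 Y72.472 F4696
M5
G0 X87.839 Y29.104
M4 S241
G1 X83.249 Y51.825 F4696
G1 X98.151 Y69.580 F4696
G1 X121.324 Y68.998 F4696
G1 X135.317 Y50.519 F4696
G1 X129.594 Y28.057 F4696
G1 X108.464 Y18.526 F4696
G1 X87.839 Y29.104 F4696
M5
G0 X0.000 Y0.000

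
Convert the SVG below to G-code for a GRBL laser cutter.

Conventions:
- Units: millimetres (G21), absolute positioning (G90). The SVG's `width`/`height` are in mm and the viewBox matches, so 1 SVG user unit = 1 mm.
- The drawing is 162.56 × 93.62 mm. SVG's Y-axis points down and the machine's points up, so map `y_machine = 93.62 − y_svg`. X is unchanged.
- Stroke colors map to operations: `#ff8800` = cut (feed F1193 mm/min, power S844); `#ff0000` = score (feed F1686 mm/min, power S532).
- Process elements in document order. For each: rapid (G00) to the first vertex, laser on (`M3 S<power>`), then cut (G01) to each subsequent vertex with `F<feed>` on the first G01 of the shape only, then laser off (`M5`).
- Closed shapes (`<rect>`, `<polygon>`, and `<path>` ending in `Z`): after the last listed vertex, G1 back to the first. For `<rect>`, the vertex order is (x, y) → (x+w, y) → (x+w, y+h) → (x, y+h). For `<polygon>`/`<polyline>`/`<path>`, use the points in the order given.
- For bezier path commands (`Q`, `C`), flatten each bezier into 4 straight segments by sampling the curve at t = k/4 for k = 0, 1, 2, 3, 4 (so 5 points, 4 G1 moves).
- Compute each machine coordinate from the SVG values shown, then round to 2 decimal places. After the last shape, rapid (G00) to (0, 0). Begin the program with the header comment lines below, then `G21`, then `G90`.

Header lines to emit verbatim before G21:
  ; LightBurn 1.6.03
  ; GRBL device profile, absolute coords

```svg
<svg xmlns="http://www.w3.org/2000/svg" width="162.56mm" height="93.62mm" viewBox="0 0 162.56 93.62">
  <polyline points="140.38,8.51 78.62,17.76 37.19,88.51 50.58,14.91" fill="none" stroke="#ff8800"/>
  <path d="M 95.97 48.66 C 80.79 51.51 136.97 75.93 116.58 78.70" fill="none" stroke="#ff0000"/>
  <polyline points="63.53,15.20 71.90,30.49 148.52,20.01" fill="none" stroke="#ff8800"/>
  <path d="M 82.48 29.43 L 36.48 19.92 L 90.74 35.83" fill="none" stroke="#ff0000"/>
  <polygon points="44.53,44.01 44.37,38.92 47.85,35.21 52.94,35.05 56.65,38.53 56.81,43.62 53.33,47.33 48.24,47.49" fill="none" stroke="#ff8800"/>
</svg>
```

Since the viewBox matches the mm dimensions, user units are millimetres directly. The only transform is the Y-flip y_m = 93.62 − y_svg.

Shape 1 is a open polyline drawn with `<polyline>`. Its stroke #ff8800 means cut at S844, F1193. After flipping Y the toolpath is (140.38,85.11) → (78.62,75.86) → (37.19,5.11) → (50.58,78.71).

Shape 2 is a cubic bezier drawn with `<path>`. Its stroke #ff0000 means score at S532, F1686. After flipping Y the toolpath is (95.97,44.96) → (95.65,39.45) → (108.23,29.91) → (119.83,20.38) → (116.58,14.92).

Shape 3 is a open polyline drawn with `<polyline>`. Its stroke #ff8800 means cut at S844, F1193. After flipping Y the toolpath is (63.53,78.42) → (71.90,63.13) → (148.52,73.61).

Shape 4 is a open polyline drawn with `<path>`. Its stroke #ff0000 means score at S532, F1686. After flipping Y the toolpath is (82.48,64.19) → (36.48,73.70) → (90.74,57.79).

Shape 5 is a regular polygon drawn with `<polygon>`. Its stroke #ff8800 means cut at S844, F1193. After flipping Y the toolpath is (44.53,49.61) → (44.37,54.70) → (47.85,58.41) → (52.94,58.57) → (56.65,55.09) → (56.81,50.00) → (53.33,46.29) → (48.24,46.13) → (44.53,49.61), returning to the start.

; LightBurn 1.6.03
; GRBL device profile, absolute coords
G21
G90
G00 X140.38 Y85.11
M3 S844
G01 X78.62 Y75.86 F1193
G01 X37.19 Y5.11
G01 X50.58 Y78.71
M5
G00 X95.97 Y44.96
M3 S532
G01 X95.65 Y39.45 F1686
G01 X108.23 Y29.91
G01 X119.83 Y20.38
G01 X116.58 Y14.92
M5
G00 X63.53 Y78.42
M3 S844
G01 X71.90 Y63.13 F1193
G01 X148.52 Y73.61
M5
G00 X82.48 Y64.19
M3 S532
G01 X36.48 Y73.70 F1686
G01 X90.74 Y57.79
M5
G00 X44.53 Y49.61
M3 S844
G01 X44.37 Y54.70 F1193
G01 X47.85 Y58.41
G01 X52.94 Y58.57
G01 X56.65 Y55.09
G01 X56.81 Y50.00
G01 X53.33 Y46.29
G01 X48.24 Y46.13
G01 X44.53 Y49.61
M5
G00 X0.00 Y0.00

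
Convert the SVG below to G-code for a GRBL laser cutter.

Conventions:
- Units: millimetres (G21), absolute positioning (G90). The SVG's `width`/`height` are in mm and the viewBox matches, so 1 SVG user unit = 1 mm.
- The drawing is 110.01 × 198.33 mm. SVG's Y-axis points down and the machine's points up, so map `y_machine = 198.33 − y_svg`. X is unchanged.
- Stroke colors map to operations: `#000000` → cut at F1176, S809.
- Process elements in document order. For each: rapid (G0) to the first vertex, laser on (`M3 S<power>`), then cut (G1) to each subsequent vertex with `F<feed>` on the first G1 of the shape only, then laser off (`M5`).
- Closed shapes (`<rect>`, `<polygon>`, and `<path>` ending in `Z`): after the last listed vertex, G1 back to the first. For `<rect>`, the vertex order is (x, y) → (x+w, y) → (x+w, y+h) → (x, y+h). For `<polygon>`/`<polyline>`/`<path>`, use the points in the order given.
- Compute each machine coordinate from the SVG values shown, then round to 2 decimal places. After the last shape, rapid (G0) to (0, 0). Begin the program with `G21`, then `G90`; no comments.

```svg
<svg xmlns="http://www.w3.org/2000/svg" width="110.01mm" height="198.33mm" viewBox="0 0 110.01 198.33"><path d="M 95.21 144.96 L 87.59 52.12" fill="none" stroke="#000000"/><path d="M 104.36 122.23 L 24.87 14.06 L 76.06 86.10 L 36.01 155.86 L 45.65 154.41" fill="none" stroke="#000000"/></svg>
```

G21
G90
G0 X95.21 Y53.37
M3 S809
G1 X87.59 Y146.21 F1176
M5
G0 X104.36 Y76.10
M3 S809
G1 X24.87 Y184.27 F1176
G1 X76.06 Y112.23
G1 X36.01 Y42.47
G1 X45.65 Y43.92
M5
G0 X0.00 Y0.00

viewBox `0 0 110.01 198.33` with mm width/height → 1 unit = 1 mm. Flip: y_m = 198.33 − y_svg.

**Shape 1** — `<path>` line segment, stroke `#000000` → cut (S809, F1176). Machine vertices: (95.21,53.37) → (87.59,146.21). Open path.

**Shape 2** — `<path>` open polyline, stroke `#000000` → cut (S809, F1176). Machine vertices: (104.36,76.10) → (24.87,184.27) → (76.06,112.23) → (36.01,42.47) → (45.65,43.92). Open path.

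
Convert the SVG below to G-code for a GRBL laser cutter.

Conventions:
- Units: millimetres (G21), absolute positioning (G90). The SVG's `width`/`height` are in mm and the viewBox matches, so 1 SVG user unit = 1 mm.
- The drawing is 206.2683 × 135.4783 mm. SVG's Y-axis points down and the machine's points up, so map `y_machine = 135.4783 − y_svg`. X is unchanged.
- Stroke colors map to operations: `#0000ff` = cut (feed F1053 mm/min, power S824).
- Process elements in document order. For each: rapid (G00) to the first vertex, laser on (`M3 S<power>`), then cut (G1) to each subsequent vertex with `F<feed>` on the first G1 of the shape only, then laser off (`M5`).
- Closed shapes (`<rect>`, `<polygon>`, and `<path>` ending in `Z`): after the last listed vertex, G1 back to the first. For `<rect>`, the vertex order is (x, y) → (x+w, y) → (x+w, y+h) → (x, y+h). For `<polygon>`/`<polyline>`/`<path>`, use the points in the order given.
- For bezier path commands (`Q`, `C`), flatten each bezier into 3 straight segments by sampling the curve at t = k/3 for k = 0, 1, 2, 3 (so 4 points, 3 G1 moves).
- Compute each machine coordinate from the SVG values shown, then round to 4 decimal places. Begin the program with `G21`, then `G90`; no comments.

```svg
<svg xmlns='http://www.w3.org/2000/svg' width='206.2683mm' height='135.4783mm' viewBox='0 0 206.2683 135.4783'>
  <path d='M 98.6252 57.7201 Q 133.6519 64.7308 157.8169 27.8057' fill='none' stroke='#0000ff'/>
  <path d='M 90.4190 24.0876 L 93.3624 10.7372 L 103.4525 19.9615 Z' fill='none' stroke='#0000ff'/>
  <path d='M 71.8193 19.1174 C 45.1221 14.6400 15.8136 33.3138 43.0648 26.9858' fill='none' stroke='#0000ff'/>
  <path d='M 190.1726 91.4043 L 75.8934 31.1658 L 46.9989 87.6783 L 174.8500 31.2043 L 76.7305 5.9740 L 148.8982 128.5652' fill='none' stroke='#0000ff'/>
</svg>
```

G21
G90
G00 X98.6252 Y77.7582
M3 S824
G1 X120.7695 Y77.9662 F1053
G1 X140.5000 Y87.9376
G1 X157.8169 Y107.6726
M5
G00 X90.4190 Y111.3907
M3 S824
G1 X93.3624 Y124.7411 F1053
G1 X103.4525 Y115.5168
G1 X90.4190 Y111.3907
M5
G00 X71.8193 Y116.3609
M3 S824
G1 X46.4432 Y114.9047 F1053
G1 X32.4753 Y108.7150
G1 X43.0648 Y108.4925
M5
G00 X190.1726 Y44.0740
M3 S824
G1 X75.8934 Y104.3125 F1053
G1 X46.9989 Y47.8000
G1 X174.8500 Y104.2740
G1 X76.7305 Y129.5043
G1 X148.8982 Y6.9131
M5

Since the viewBox matches the mm dimensions, user units are millimetres directly. The only transform is the Y-flip y_m = 135.4783 − y_svg.

Shape 1 is a quadratic bezier drawn with `<path>`. Its stroke #0000ff means cut at S824, F1053. After flipping Y the toolpath is (98.6252,77.7582) → (120.7695,77.9662) → (140.5000,87.9376) → (157.8169,107.6726).

Shape 2 is a regular polygon drawn with `<path>`. Its stroke #0000ff means cut at S824, F1053. After flipping Y the toolpath is (90.4190,111.3907) → (93.3624,124.7411) → (103.4525,115.5168) → (90.4190,111.3907), returning to the start.

Shape 3 is a cubic bezier drawn with `<path>`. Its stroke #0000ff means cut at S824, F1053. After flipping Y the toolpath is (71.8193,116.3609) → (46.4432,114.9047) → (32.4753,108.7150) → (43.0648,108.4925).

Shape 4 is a open polyline drawn with `<path>`. Its stroke #0000ff means cut at S824, F1053. After flipping Y the toolpath is (190.1726,44.0740) → (75.8934,104.3125) → (46.9989,47.8000) → (174.8500,104.2740) → (76.7305,129.5043) → (148.8982,6.9131).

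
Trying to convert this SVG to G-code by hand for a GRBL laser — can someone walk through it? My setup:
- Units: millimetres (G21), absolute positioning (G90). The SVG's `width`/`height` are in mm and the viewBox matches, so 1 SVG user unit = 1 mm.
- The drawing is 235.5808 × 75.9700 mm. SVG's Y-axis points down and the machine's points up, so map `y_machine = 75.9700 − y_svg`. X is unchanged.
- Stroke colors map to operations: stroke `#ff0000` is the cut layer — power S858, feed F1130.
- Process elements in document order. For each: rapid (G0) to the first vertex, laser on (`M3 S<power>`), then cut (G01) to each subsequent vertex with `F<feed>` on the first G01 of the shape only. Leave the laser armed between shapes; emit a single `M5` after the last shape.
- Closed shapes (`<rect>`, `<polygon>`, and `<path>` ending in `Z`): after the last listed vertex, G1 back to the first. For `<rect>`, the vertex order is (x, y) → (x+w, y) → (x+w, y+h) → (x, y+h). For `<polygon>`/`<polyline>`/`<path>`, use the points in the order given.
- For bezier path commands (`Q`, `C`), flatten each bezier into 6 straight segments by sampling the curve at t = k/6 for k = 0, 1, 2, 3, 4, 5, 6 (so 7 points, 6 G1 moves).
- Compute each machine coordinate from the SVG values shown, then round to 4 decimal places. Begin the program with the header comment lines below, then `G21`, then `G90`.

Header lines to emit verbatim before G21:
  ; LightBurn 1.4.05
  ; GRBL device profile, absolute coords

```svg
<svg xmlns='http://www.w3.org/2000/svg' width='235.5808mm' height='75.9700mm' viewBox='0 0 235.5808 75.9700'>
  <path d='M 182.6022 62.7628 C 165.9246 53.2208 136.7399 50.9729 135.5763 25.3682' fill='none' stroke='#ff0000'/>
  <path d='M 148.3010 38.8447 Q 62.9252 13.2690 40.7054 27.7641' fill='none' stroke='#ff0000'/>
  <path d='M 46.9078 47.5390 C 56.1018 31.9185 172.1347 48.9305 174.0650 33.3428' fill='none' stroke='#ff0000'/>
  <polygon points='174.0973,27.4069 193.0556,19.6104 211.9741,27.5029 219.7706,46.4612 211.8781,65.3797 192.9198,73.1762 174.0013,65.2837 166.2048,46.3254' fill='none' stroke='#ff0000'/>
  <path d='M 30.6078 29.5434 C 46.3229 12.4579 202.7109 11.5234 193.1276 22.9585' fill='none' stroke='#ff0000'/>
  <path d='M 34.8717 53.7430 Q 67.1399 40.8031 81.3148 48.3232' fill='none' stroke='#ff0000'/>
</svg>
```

1 u = 1 mm; y_m = 75.9700 − y.

[1] `<path>` cubic bezier, #ff0000→cut S858 F1130: (182.6022,13.2072) → (173.4088,17.5123) → (163.2566,21.4531) → (153.2715,25.8810) → (144.5792,31.6475) → (138.3056,39.6039) → (135.5763,50.6018)

[2] `<path>` quadratic bezier, #ff0000→cut S858 F1130: (148.3010,37.1253) → (121.5967,44.5375) → (98.4011,49.7235) → (78.7142,52.6833) → (62.5359,53.4170) → (49.8663,51.9245) → (40.7054,48.2059)

[3] `<path>` cubic bezier, #ff0000→cut S858 F1130: (46.9078,28.4310) → (59.3852,33.8239) → (83.5317,35.5900) → (113.2103,35.5414) → (142.2835,35.4901) → (164.6142,37.2480) → (174.0650,42.6272)

[4] `<polygon>` regular polygon, #ff0000→cut S858 F1130: (174.0973,48.5631) → (193.0556,56.3596) → (211.9741,48.4671) → (219.7706,29.5088) → (211.8781,10.5903) → (192.9198,2.7938) → (174.0013,10.6863) → (166.2048,29.6446) → (174.0973,48.5631) (closed)

[5] `<path>` cubic bezier, #ff0000→cut S858 F1130: (30.6078,46.4266) → (48.7684,53.6409) → (81.8567,58.2685) → (121.3546,60.4143) → (158.7443,60.1833) → (185.5080,57.6807) → (193.1276,53.0115)

[6] `<path>` quadratic bezier, #ff0000→cut S858 F1130: (34.8717,22.2270) → (45.1252,25.9720) → (54.3735,28.5803) → (62.6166,30.0519) → (69.8545,30.3869) → (76.0872,29.5852) → (81.3148,27.6468)

; LightBurn 1.4.05
; GRBL device profile, absolute coords
G21
G90
G0 X182.6022 Y13.2072
M3 S858
G01 X173.4088 Y17.5123 F1130
G01 X163.2566 Y21.4531
G01 X153.2715 Y25.8810
G01 X144.5792 Y31.6475
G01 X138.3056 Y39.6039
G01 X135.5763 Y50.6018
G0 X148.3010 Y37.1253
M3 S858
G01 X121.5967 Y44.5375 F1130
G01 X98.4011 Y49.7235
G01 X78.7142 Y52.6833
G01 X62.5359 Y53.4170
G01 X49.8663 Y51.9245
G01 X40.7054 Y48.2059
G0 X46.9078 Y28.4310
M3 S858
G01 X59.3852 Y33.8239 F1130
G01 X83.5317 Y35.5900
G01 X113.2103 Y35.5414
G01 X142.2835 Y35.4901
G01 X164.6142 Y37.2480
G01 X174.0650 Y42.6272
G0 X174.0973 Y48.5631
M3 S858
G01 X193.0556 Y56.3596 F1130
G01 X211.9741 Y48.4671
G01 X219.7706 Y29.5088
G01 X211.8781 Y10.5903
G01 X192.9198 Y2.7938
G01 X174.0013 Y10.6863
G01 X166.2048 Y29.6446
G01 X174.0973 Y48.5631
G0 X30.6078 Y46.4266
M3 S858
G01 X48.7684 Y53.6409 F1130
G01 X81.8567 Y58.2685
G01 X121.3546 Y60.4143
G01 X158.7443 Y60.1833
G01 X185.5080 Y57.6807
G01 X193.1276 Y53.0115
G0 X34.8717 Y22.2270
M3 S858
G01 X45.1252 Y25.9720 F1130
G01 X54.3735 Y28.5803
G01 X62.6166 Y30.0519
G01 X69.8545 Y30.3869
G01 X76.0872 Y29.5852
G01 X81.3148 Y27.6468
M5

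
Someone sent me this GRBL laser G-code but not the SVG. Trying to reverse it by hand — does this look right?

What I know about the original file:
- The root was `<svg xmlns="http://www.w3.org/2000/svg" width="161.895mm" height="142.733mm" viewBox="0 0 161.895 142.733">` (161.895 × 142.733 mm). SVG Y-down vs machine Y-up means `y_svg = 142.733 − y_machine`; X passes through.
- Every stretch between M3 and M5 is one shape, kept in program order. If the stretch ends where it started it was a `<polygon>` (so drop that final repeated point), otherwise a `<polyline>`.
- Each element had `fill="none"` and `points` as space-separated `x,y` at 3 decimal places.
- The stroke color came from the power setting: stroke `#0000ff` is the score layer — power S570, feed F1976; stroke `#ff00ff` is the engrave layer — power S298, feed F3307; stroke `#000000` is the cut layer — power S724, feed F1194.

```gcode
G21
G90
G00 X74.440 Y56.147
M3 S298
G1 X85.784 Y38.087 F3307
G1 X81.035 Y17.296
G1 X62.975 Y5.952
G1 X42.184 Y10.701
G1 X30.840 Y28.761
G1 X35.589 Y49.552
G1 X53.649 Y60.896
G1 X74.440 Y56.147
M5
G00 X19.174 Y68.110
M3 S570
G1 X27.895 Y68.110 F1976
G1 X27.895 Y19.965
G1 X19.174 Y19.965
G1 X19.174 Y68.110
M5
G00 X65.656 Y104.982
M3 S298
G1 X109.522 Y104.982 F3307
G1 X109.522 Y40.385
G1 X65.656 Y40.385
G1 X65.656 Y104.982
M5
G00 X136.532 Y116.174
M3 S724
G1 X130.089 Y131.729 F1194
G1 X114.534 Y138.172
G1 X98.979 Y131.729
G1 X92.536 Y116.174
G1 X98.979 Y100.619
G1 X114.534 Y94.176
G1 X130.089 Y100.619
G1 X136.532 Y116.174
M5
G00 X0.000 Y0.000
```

y_svg = 142.733 − y_m.

[1] S298→`#ff00ff` (engrave); closed run; points: 74.440,86.586 85.784,104.646 81.035,125.437 62.975,136.781 42.184,132.032 30.840,113.972 35.589,93.181 53.649,81.837

[2] S570→`#0000ff` (score); closed run; points: 19.174,74.623 27.895,74.623 27.895,122.768 19.174,122.768

[3] S298→`#ff00ff` (engrave); closed run; points: 65.656,37.751 109.522,37.751 109.522,102.348 65.656,102.348

[4] S724→`#000000` (cut); closed run; points: 136.532,26.559 130.089,11.004 114.534,4.561 98.979,11.004 92.536,26.559 98.979,42.114 114.534,48.557 130.089,42.114

<svg xmlns="http://www.w3.org/2000/svg" width="161.895mm" height="142.733mm" viewBox="0 0 161.895 142.733">
  <polygon points="74.440,86.586 85.784,104.646 81.035,125.437 62.975,136.781 42.184,132.032 30.840,113.972 35.589,93.181 53.649,81.837" fill="none" stroke="#ff00ff"/>
  <polygon points="19.174,74.623 27.895,74.623 27.895,122.768 19.174,122.768" fill="none" stroke="#0000ff"/>
  <polygon points="65.656,37.751 109.522,37.751 109.522,102.348 65.656,102.348" fill="none" stroke="#ff00ff"/>
  <polygon points="136.532,26.559 130.089,11.004 114.534,4.561 98.979,11.004 92.536,26.559 98.979,42.114 114.534,48.557 130.089,42.114" fill="none" stroke="#000000"/>
</svg>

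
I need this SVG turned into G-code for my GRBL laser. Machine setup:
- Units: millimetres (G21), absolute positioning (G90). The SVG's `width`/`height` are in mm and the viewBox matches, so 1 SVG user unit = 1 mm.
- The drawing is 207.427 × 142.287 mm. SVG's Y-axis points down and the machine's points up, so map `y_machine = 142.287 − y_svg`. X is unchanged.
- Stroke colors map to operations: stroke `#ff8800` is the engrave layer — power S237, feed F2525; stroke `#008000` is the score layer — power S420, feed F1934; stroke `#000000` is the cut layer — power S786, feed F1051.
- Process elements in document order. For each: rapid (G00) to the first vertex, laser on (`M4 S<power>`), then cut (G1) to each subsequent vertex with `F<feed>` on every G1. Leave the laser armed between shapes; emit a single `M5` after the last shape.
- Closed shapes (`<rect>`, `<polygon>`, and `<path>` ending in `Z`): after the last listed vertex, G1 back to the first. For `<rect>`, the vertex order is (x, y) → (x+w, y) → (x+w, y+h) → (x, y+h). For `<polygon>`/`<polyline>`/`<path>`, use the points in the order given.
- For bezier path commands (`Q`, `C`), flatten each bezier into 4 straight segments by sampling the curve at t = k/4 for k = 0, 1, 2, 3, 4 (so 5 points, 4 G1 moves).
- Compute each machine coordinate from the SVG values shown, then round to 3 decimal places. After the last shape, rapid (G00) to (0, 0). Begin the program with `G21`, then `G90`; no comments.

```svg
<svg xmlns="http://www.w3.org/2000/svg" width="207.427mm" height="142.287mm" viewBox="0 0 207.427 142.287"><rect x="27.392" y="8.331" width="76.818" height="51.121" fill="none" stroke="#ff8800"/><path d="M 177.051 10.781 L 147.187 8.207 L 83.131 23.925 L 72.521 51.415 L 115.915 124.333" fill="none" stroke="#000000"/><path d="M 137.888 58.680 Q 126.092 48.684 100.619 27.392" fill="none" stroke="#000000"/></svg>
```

1 u = 1 mm; y_m = 142.287 − y.

[1] `<rect>` rectangle, #ff8800→engrave S237 F2525: (27.392,133.956) → (104.210,133.956) → (104.210,82.835) → (27.392,82.835) → (27.392,133.956) (closed)

[2] `<path>` open polyline, #000000→cut S786 F1051: (177.051,131.506) → (147.187,134.080) → (83.131,118.362) → (72.521,90.872) → (115.915,17.954)

[3] `<path>` quadratic bezier, #000000→cut S786 F1051: (137.888,83.607) → (131.135,89.311) → (122.673,96.427) → (112.501,104.955) → (100.619,114.895)

G21
G90
G00 X27.392 Y133.956
M4 S237
G1 X104.210 Y133.956 F2525
G1 X104.210 Y82.835 F2525
G1 X27.392 Y82.835 F2525
G1 X27.392 Y133.956 F2525
G00 X177.051 Y131.506
M4 S786
G1 X147.187 Y134.080 F1051
G1 X83.131 Y118.362 F1051
G1 X72.521 Y90.872 F1051
G1 X115.915 Y17.954 F1051
G00 X137.888 Y83.607
M4 S786
G1 X131.135 Y89.311 F1051
G1 X122.673 Y96.427 F1051
G1 X112.501 Y104.955 F1051
G1 X100.619 Y114.895 F1051
M5
G00 X0.000 Y0.000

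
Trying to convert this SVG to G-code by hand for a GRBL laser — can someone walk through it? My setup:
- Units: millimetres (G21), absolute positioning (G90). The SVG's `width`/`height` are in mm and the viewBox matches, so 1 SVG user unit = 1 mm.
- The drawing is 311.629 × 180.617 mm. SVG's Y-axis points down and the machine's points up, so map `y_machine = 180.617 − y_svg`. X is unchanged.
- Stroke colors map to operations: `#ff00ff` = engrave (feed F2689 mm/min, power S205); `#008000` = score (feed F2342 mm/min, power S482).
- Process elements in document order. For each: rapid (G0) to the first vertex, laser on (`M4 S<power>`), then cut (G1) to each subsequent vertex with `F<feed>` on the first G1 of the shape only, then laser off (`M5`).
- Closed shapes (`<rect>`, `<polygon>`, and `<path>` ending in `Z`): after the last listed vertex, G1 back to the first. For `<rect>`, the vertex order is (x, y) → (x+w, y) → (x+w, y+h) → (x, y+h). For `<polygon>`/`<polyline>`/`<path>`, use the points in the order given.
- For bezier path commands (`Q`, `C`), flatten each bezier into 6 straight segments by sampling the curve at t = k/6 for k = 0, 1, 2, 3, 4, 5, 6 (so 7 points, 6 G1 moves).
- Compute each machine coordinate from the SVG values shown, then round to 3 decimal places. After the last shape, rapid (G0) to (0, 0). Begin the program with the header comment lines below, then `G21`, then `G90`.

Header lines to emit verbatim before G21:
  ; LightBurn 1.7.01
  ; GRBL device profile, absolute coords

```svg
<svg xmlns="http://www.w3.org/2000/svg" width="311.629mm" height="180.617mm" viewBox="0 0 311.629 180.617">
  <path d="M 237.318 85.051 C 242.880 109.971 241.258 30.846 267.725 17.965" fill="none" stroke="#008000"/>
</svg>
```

; LightBurn 1.7.01
; GRBL device profile, absolute coords
G21
G90
G0 X237.318 Y95.566
M4 S482
G1 X239.664 Y90.988 F2342
G1 X241.792 Y99.021
G1 X244.682 Y114.934
G1 X249.315 Y133.997
G1 X256.669 Y151.480
G1 X267.725 Y162.652
M5
G0 X0.000 Y0.000

Since the viewBox matches the mm dimensions, user units are millimetres directly. The only transform is the Y-flip y_m = 180.617 − y_svg.

Shape 1 is a cubic bezier drawn with `<path>`. Its stroke #008000 means score at S482, F2342. After flipping Y the toolpath is (237.318,95.566) → (239.664,90.988) → (241.792,99.021) → (244.682,114.934) → (249.315,133.997) → (256.669,151.480) → (267.725,162.652).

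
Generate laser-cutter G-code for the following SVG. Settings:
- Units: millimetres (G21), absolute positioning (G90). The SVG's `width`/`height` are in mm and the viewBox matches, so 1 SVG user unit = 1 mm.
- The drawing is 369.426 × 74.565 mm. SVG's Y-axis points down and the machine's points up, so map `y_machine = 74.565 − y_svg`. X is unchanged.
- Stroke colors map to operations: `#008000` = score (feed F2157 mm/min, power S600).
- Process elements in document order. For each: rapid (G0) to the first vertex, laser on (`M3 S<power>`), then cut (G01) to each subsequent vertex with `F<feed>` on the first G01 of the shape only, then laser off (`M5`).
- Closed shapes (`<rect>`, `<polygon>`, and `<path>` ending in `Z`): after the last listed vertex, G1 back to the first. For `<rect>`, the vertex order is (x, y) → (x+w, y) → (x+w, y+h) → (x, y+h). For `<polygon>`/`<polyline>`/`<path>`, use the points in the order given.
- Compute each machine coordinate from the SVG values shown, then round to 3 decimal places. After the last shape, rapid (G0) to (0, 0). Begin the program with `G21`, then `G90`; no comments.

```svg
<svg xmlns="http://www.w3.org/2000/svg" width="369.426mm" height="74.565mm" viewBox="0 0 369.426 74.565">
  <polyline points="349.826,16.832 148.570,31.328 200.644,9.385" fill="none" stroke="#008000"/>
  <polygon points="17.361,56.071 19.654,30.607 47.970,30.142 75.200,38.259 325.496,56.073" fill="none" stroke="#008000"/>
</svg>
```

viewBox `0 0 369.426 74.565` with mm width/height → 1 unit = 1 mm. Flip: y_m = 74.565 − y_svg.

**Shape 1** — `<polyline>` open polyline, stroke `#008000` → score (S600, F2157). Machine vertices: (349.826,57.733) → (148.570,43.237) → (200.644,65.180). Open path.

**Shape 2** — `<polygon>` closed polygon, stroke `#008000` → score (S600, F2157). Machine vertices: (17.361,18.494) → (19.654,43.958) → (47.970,44.423) → (75.200,36.306) → (325.496,18.492) → (17.361,18.494). Closed: final G1 returns to the first vertex.

G21
G90
G0 X349.826 Y57.733
M3 S600
G01 X148.570 Y43.237 F2157
G01 X200.644 Y65.180
M5
G0 X17.361 Y18.494
M3 S600
G01 X19.654 Y43.958 F2157
G01 X47.970 Y44.423
G01 X75.200 Y36.306
G01 X325.496 Y18.492
G01 X17.361 Y18.494
M5
G0 X0.000 Y0.000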